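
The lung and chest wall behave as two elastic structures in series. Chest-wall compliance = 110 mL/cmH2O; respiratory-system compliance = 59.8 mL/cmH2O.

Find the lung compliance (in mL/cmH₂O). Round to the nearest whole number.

131

1/CL = 1/Crs − 1/Ccw.
1/CL = 1/59.8 − 1/110 = 0.007631.
CL = 131.04 mL/cmH2O.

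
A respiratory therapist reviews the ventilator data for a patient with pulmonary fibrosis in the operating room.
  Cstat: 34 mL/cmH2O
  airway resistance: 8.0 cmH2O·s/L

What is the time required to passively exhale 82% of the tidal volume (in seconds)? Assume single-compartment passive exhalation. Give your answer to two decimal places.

τ = R × C = 8.0 × 34 mL/cmH2O = 8.0 × 0.034 L/cmH2O = 0.272 s.
Exhaled fraction f = 1 − e^(−t/τ) → t = −τ·ln(1 − f) = −0.272·ln(0.18) = 0.4664 s.

0.47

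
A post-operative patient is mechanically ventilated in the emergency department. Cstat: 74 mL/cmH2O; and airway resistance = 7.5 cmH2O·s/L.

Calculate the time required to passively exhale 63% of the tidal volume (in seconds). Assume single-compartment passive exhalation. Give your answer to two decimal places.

0.55

τ = R × C = 7.5 × 74 mL/cmH2O = 7.5 × 0.074 L/cmH2O = 0.555 s.
Exhaled fraction f = 1 − e^(−t/τ) → t = −τ·ln(1 − f) = −0.555·ln(0.37) = 0.5518 s.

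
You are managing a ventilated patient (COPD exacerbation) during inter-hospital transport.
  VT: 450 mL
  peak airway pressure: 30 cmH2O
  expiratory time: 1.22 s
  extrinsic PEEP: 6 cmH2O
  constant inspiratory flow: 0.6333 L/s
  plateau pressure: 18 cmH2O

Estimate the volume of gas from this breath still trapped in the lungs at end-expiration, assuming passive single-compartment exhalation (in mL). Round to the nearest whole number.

R = (PIP − Pplat)/V̇ = (30 − 18) / 0.6333 = 12.0/0.6333 = 18.948 cmH2O·s/L.
C = Vt/(Pplat − PEEP) = 450.0 / (18 − 6) = 450.0/12.0 = 37.5 mL/cmH2O.
τ = R × C = 18.948 × 0.0375 L/cmH2O = 0.7106 s.
Fraction remaining = e^(−Te/τ) = e^(−1.22/0.7106) = 0.1796.
Trapped volume = 450.0 × 0.1796 = 80.82 mL.

81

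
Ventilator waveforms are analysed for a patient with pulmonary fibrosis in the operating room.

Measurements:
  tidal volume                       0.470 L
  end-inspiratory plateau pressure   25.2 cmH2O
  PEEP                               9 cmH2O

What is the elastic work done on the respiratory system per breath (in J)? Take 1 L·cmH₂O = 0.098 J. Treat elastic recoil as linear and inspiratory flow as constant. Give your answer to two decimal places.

0.37

Elastic work ≈ ½ × (Pplat − PEEP) × Vt = 0.5 × (25.2 − 9) × 0.470 L = 0.5 × 16.2 × 0.470 = 3.807 L·cmH2O.
× 0.098 J/(L·cmH2O) → 0.3731 J.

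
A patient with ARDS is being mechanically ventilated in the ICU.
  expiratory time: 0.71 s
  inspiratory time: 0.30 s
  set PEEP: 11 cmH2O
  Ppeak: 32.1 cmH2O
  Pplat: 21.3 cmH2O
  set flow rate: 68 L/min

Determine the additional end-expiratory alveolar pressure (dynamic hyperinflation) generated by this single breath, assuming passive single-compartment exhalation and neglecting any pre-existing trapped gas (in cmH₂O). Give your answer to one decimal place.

Flow: 68 L/min ÷ 60 = 1.1333 L/s.
Vt = flow × Ti = 1.1333 L/s × 0.30 s × 1000 mL/L = 339.99 mL.
R = (PIP − Pplat)/V̇ = (32.1 − 21.3) / 1.1333 = 10.8/1.1333 = 9.53 cmH2O·s/L.
C = Vt/(Pplat − PEEP) = 339.99 / (21.3 − 11) = 339.99/10.3 = 33.009 mL/cmH2O.
τ = R × C = 9.53 × 0.03301 L/cmH2O = 0.3146 s.
Fraction remaining = e^(−Te/τ) = e^(−0.71/0.3146) = 0.1047; trapped volume = 339.99 × 0.1047 = 35.597 mL.
Additional alveolar pressure from trapping ≈ V_trapped / C = 35.597 / 33.009 = 1.078 cmH2O.

1.1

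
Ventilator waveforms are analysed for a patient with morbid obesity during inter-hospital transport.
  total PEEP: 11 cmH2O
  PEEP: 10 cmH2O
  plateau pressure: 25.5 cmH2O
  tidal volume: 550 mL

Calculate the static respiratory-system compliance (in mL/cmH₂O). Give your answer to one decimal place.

End-expiratory occlusion gives total PEEP = 11 cmH2O (intrinsic PEEP = 11 − 10 = 1). Use total PEEP for the elastic gradient.
Cstat = Vt / (Pplat − PEEPtotal) = 550 / (25.5 − 11) = 550 / 14.5 = 37.931 mL/cmH2O.

37.9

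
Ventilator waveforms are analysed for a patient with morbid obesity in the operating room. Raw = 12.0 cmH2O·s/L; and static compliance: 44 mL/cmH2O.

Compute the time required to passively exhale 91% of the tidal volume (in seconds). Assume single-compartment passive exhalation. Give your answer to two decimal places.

1.27

τ = R × C = 12.0 × 44 mL/cmH2O = 12.0 × 0.044 L/cmH2O = 0.528 s.
Exhaled fraction f = 1 − e^(−t/τ) → t = −τ·ln(1 − f) = −0.528·ln(0.09) = 1.271 s.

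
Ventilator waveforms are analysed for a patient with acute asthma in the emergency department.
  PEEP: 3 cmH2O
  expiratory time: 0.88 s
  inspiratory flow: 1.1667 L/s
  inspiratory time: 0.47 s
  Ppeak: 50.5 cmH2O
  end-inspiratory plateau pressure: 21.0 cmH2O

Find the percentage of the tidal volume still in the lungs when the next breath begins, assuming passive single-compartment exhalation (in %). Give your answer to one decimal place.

Vt = flow × Ti = 1.1667 L/s × 0.47 s × 1000 mL/L = 548.35 mL.
R = (PIP − Pplat)/V̇ = (50.5 − 21.0) / 1.1667 = 29.5/1.1667 = 25.285 cmH2O·s/L.
C = Vt/(Pplat − PEEP) = 548.35 / (21.0 − 3) = 548.35/18.0 = 30.464 mL/cmH2O.
τ = R × C = 25.285 × 0.03046 L/cmH2O = 0.7702 s.
Fraction remaining at end-expiration = e^(−Te/τ) = e^(−0.88/0.7702) = 0.319 → 31.9%.

31.9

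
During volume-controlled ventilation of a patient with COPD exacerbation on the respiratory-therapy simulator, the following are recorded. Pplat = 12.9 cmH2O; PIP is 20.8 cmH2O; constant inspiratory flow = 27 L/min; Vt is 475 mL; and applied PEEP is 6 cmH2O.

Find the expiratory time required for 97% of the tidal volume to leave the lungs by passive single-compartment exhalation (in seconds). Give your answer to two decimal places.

Flow: 27 L/min ÷ 60 = 0.45 L/s.
R = (PIP − Pplat)/V̇ = (20.8 − 12.9) / 0.45 = 7.9/0.45 = 17.556 cmH2O·s/L.
C = Vt/(Pplat − PEEP) = 475.0 / (12.9 − 6) = 475.0/6.9 = 68.841 mL/cmH2O.
τ = R × C = 17.556 × 0.06884 L/cmH2O = 1.209 s.
t = −τ·ln(1 − 0.97) = −1.209·ln(0.03) = 4.239 s.

4.24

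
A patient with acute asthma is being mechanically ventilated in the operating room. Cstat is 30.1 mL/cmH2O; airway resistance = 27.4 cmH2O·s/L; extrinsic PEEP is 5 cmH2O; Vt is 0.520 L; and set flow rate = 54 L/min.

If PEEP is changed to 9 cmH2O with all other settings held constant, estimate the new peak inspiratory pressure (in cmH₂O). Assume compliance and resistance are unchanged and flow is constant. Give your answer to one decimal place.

50.9

Flow: 54 L/min ÷ 60 = 0.9 L/s.
PIP = Vt/C + R·V̇ + PEEP (constant-flow equation of motion).
Only the baseline term changes: ΔPIP = ΔPEEP = 9 − 5 = 4.0 cmH2O.
Original PIP = 520/30.1 + 27.4×0.9 + 5 = 46.936 cmH2O; new PIP = 46.936 + (4.0) = 50.936 cmH2O.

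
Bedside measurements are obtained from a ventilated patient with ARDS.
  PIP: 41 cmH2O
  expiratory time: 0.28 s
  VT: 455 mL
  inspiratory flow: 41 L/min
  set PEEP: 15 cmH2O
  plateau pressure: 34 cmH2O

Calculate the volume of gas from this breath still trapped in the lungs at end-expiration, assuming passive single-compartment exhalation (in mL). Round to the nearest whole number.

Flow: 41 L/min ÷ 60 = 0.6833 L/s.
R = (PIP − Pplat)/V̇ = (41 − 34) / 0.6833 = 7.0/0.6833 = 10.244 cmH2O·s/L.
C = Vt/(Pplat − PEEP) = 455.0 / (34 − 15) = 455.0/19.0 = 23.947 mL/cmH2O.
τ = R × C = 10.244 × 0.02395 L/cmH2O = 0.2453 s.
Fraction remaining = e^(−Te/τ) = e^(−0.28/0.2453) = 0.3194.
Trapped volume = 455.0 × 0.3194 = 145.33 mL.

145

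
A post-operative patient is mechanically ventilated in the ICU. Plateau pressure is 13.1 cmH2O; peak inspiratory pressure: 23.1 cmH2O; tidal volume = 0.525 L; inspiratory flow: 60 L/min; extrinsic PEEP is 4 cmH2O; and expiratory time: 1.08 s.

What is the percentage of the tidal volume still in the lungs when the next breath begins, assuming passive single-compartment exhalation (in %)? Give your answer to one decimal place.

15.4

Flow: 60 L/min ÷ 60 = 1 L/s.
R = (PIP − Pplat)/V̇ = (23.1 − 13.1) / 1 = 10.0/1 = 10.0 cmH2O·s/L.
C = Vt/(Pplat − PEEP) = 525.0 / (13.1 − 4) = 525.0/9.1 = 57.692 mL/cmH2O.
τ = R × C = 10.0 × 0.05769 L/cmH2O = 0.5769 s.
Fraction remaining at end-expiration = e^(−Te/τ) = e^(−1.08/0.5769) = 0.1538 → 15.38%.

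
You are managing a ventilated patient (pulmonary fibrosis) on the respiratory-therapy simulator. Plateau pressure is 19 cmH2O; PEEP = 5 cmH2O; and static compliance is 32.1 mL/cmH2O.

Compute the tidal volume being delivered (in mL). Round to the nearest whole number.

Vt = Cstat × (Pplat − PEEP) = 32.1 × (19 − 5) = 32.1 × 14.0 = 449.4 mL.

449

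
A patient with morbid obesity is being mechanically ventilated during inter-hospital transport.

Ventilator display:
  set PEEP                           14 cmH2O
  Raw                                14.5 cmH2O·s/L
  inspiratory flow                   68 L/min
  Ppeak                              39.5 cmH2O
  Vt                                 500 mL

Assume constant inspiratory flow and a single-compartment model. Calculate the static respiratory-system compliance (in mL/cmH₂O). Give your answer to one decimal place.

55.1

Flow: 68 L/min ÷ 60 = 1.1333 L/s.
Equation of motion (constant flow): PIP = Vt/C + R·V̇ + PEEP.
Vt/C = PIP − R·V̇ − PEEP = 39.5 − 14.5×1.1333 − 14 = 39.5 − 16.433 − 14 = 9.067 cmH2O.
C = Vt / 9.067 = 500 / 9.067 = 55.145 mL/cmH2O.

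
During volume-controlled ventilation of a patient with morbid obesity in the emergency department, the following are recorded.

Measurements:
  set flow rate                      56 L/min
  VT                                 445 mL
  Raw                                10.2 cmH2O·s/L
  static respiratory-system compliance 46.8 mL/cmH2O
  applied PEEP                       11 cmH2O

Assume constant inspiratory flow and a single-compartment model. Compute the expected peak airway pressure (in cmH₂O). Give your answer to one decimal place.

Flow: 56 L/min ÷ 60 = 0.9333 L/s.
Equation of motion (constant flow): PIP = Vt/C + R·V̇ + PEEP.
PIP = 445/46.8 + 10.2×0.9333 + 11 = 9.509 + 9.52 + 11 = 30.029 cmH2O.

30.0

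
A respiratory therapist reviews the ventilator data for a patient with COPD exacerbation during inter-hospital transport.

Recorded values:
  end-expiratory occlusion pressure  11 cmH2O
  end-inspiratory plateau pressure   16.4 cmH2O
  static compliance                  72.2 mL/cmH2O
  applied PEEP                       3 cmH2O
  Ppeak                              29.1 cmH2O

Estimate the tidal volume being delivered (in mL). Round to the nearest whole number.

390

End-expiratory occlusion gives total PEEP = 11 cmH2O (intrinsic PEEP = 11 − 3 = 8). Use total PEEP for the elastic gradient.
Vt = Cstat × (Pplat − PEEPtotal) = 72.2 × (16.4 − 11) = 72.2 × 5.4 = 389.88 mL.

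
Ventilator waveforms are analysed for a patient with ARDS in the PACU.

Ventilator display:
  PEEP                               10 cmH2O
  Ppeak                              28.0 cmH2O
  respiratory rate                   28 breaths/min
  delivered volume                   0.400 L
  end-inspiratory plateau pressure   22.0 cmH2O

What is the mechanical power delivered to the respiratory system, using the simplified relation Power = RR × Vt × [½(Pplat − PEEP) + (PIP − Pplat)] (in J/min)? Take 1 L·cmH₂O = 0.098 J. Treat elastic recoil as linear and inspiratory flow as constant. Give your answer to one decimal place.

13.2

Per-breath work = Vt × [½(Pplat−PEEP) + (PIP−Pplat)] = 0.400 × [0.5×12.0 + 6.0] = 0.400 × 12.0 = 4.8 L·cmH2O.
Power = 28 × 4.8 = 134.4 L·cmH2O/min.
× 0.098 J/(L·cmH2O) → 13.171 J/min.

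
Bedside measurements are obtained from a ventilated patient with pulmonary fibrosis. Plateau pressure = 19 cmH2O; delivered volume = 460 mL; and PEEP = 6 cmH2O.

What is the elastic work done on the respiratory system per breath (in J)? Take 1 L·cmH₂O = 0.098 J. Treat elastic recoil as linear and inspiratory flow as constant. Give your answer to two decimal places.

0.29

Elastic work ≈ ½ × (Pplat − PEEP) × Vt = 0.5 × (19 − 6) × 0.460 L = 0.5 × 13.0 × 0.460 = 2.99 L·cmH2O.
× 0.098 J/(L·cmH2O) → 0.293 J.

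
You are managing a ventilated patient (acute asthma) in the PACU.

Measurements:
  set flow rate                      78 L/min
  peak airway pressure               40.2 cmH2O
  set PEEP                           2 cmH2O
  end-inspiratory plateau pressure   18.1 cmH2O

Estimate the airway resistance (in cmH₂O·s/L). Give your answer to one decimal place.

Flow: 78 L/min ÷ 60 = 1.3 L/s.
Raw = (PIP − Pplat) / flow = (40.2 − 18.1) / 1.3 = 22.1 / 1.3 = 17.0 cmH2O·s/L.

17.0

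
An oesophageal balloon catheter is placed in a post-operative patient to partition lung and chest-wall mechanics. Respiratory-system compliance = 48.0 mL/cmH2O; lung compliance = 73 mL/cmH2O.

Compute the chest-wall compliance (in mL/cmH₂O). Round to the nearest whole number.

1/Ccw = 1/Crs − 1/CL.
1/Ccw = 1/48.0 − 1/73 = 0.007135.
Ccw = 140.15 mL/cmH2O.

140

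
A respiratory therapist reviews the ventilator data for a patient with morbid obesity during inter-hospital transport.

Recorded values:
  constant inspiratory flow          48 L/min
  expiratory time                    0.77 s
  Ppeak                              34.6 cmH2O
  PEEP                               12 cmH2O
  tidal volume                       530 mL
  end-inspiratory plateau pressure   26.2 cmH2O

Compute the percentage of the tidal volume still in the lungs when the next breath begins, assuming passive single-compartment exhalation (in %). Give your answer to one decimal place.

14.0

Flow: 48 L/min ÷ 60 = 0.8 L/s.
R = (PIP − Pplat)/V̇ = (34.6 − 26.2) / 0.8 = 8.4/0.8 = 10.5 cmH2O·s/L.
C = Vt/(Pplat − PEEP) = 530.0 / (26.2 − 12) = 530.0/14.2 = 37.324 mL/cmH2O.
τ = R × C = 10.5 × 0.03732 L/cmH2O = 0.3919 s.
Fraction remaining at end-expiration = e^(−Te/τ) = e^(−0.77/0.3919) = 0.1402 → 14.02%.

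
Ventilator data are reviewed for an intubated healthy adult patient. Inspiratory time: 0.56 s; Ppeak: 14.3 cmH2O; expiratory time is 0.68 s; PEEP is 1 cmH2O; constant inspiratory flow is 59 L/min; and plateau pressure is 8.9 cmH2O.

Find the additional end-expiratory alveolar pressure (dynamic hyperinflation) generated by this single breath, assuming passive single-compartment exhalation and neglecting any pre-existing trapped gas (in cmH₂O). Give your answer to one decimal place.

1.3

Flow: 59 L/min ÷ 60 = 0.9833 L/s.
Vt = flow × Ti = 0.9833 L/s × 0.56 s × 1000 mL/L = 550.65 mL.
R = (PIP − Pplat)/V̇ = (14.3 − 8.9) / 0.9833 = 5.4/0.9833 = 5.492 cmH2O·s/L.
C = Vt/(Pplat − PEEP) = 550.65 / (8.9 − 1) = 550.65/7.9 = 69.703 mL/cmH2O.
τ = R × C = 5.492 × 0.0697 L/cmH2O = 0.3828 s.
Fraction remaining = e^(−Te/τ) = e^(−0.68/0.3828) = 0.1692; trapped volume = 550.65 × 0.1692 = 93.17 mL.
Additional alveolar pressure from trapping ≈ V_trapped / C = 93.17 / 69.703 = 1.337 cmH2O.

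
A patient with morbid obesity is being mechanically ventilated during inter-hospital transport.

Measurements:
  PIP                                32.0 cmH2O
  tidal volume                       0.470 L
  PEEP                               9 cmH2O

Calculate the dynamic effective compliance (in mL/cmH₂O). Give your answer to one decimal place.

20.4

Dynamic compliance = Vt / (PIP − PEEP) = 470 / (32.0 − 9) = 470 / 23.0 = 20.435 mL/cmH2O.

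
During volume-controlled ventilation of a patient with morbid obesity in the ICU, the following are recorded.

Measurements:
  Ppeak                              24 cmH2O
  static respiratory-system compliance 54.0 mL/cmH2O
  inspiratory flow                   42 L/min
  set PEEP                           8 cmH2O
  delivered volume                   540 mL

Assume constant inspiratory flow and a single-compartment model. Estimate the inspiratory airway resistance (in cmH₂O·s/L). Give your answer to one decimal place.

Flow: 42 L/min ÷ 60 = 0.7 L/s.
Equation of motion (constant flow): PIP = Vt/C + R·V̇ + PEEP.
R·V̇ = PIP − Vt/C − PEEP = 24 − 540/54.0 − 8 = 24 − 10.0 − 8 = 6.0 cmH2O.
R = 6.0 / 0.7 = 8.571 cmH2O·s/L.

8.6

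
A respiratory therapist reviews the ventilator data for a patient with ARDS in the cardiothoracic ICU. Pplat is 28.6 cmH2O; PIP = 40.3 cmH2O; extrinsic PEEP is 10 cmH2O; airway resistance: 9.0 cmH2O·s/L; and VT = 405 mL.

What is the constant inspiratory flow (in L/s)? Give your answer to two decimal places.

flow = (PIP − Pplat) / Raw = 11.7 / 9.0 = 1.3 L/s.

1.30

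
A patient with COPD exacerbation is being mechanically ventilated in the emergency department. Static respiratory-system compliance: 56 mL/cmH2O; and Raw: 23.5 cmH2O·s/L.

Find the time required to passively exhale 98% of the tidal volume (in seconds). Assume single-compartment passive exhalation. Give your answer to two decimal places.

5.15

τ = R × C = 23.5 × 56 mL/cmH2O = 23.5 × 0.056 L/cmH2O = 1.316 s.
Exhaled fraction f = 1 − e^(−t/τ) → t = −τ·ln(1 − f) = −1.316·ln(0.02) = 5.148 s.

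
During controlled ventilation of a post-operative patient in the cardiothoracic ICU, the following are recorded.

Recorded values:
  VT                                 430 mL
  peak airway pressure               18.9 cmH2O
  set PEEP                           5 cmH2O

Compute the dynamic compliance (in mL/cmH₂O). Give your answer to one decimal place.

Dynamic compliance = Vt / (PIP − PEEP) = 430 / (18.9 − 5) = 430 / 13.9 = 30.935 mL/cmH2O.

30.9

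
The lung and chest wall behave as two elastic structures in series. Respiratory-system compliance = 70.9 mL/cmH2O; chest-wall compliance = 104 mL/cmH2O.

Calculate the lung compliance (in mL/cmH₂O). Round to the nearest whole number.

223

1/CL = 1/Crs − 1/Ccw.
1/CL = 1/70.9 − 1/104 = 0.004489.
CL = 222.77 mL/cmH2O.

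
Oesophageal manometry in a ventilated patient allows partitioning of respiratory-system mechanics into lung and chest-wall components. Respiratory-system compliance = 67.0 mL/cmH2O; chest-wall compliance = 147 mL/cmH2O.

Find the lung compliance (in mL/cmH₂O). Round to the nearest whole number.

1/CL = 1/Crs − 1/Ccw.
1/CL = 1/67.0 − 1/147 = 0.008123.
CL = 123.11 mL/cmH2O.

123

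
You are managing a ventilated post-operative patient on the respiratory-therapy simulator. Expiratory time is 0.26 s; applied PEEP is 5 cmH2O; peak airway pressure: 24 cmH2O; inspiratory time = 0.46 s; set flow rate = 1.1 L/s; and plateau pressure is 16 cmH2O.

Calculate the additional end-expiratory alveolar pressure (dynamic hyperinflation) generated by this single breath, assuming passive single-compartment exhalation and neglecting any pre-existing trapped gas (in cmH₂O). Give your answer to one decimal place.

Vt = flow × Ti = 1.1 L/s × 0.46 s × 1000 mL/L = 506.0 mL.
R = (PIP − Pplat)/V̇ = (24 − 16) / 1.1 = 8.0/1.1 = 7.273 cmH2O·s/L.
C = Vt/(Pplat − PEEP) = 506.0 / (16 − 5) = 506.0/11.0 = 46.0 mL/cmH2O.
τ = R × C = 7.273 × 0.046 L/cmH2O = 0.3346 s.
Fraction remaining = e^(−Te/τ) = e^(−0.26/0.3346) = 0.4598; trapped volume = 506.0 × 0.4598 = 232.66 mL.
Additional alveolar pressure from trapping ≈ V_trapped / C = 232.66 / 46.0 = 5.058 cmH2O.

5.1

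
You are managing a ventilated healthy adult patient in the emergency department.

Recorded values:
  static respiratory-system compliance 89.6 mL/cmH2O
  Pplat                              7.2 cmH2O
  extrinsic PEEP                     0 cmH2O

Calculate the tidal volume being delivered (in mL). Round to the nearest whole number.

645

Vt = Cstat × (Pplat − PEEP) = 89.6 × (7.2 − 0) = 89.6 × 7.2 = 645.12 mL.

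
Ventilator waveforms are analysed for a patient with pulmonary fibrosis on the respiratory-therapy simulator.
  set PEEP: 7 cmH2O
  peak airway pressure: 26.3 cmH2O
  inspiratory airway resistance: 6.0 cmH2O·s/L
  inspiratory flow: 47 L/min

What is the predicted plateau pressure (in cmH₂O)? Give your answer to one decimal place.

21.6

Flow: 47 L/min ÷ 60 = 0.7833 L/s.
Pplat = PIP − Raw × flow = 26.3 − 6.0 × 0.7833 = 26.3 − 4.7 = 21.6 cmH2O.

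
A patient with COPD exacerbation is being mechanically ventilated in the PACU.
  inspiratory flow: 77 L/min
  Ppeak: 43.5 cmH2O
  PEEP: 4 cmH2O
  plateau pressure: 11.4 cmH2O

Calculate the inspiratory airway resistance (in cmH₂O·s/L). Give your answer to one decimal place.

Flow: 77 L/min ÷ 60 = 1.2833 L/s.
Raw = (PIP − Pplat) / flow = (43.5 − 11.4) / 1.2833 = 32.1 / 1.2833 = 25.014 cmH2O·s/L.

25.0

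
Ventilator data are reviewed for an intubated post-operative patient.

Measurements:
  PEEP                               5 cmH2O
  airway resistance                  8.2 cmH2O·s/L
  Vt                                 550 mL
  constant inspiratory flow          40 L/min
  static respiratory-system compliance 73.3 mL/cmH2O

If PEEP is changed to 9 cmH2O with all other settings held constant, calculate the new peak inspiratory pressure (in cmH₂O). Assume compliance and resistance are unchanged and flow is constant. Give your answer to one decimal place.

Flow: 40 L/min ÷ 60 = 0.6667 L/s.
PIP = Vt/C + R·V̇ + PEEP (constant-flow equation of motion).
Only the baseline term changes: ΔPIP = ΔPEEP = 9 − 5 = 4.0 cmH2O.
Original PIP = 550/73.3 + 8.2×0.6667 + 5 = 17.97 cmH2O; new PIP = 17.97 + (4.0) = 21.97 cmH2O.

22.0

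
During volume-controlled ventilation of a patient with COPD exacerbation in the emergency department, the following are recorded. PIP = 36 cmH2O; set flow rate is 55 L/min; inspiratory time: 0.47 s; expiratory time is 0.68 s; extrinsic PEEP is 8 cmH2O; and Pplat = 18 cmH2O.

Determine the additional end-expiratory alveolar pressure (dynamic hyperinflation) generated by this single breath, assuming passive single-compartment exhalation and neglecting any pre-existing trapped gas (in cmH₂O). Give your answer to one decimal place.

Flow: 55 L/min ÷ 60 = 0.9167 L/s.
Vt = flow × Ti = 0.9167 L/s × 0.47 s × 1000 mL/L = 430.85 mL.
R = (PIP − Pplat)/V̇ = (36 − 18) / 0.9167 = 18.0/0.9167 = 19.636 cmH2O·s/L.
C = Vt/(Pplat − PEEP) = 430.85 / (18 − 8) = 430.85/10.0 = 43.085 mL/cmH2O.
τ = R × C = 19.636 × 0.04309 L/cmH2O = 0.8461 s.
Fraction remaining = e^(−Te/τ) = e^(−0.68/0.8461) = 0.4477; trapped volume = 430.85 × 0.4477 = 192.89 mL.
Additional alveolar pressure from trapping ≈ V_trapped / C = 192.89 / 43.085 = 4.477 cmH2O.

4.5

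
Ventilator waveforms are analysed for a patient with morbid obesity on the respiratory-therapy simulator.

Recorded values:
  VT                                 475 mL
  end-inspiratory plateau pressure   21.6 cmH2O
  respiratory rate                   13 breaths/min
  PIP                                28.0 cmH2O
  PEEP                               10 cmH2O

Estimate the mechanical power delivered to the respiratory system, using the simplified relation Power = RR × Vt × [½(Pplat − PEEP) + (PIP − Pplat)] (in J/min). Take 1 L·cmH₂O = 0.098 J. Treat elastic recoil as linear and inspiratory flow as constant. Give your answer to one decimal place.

7.4

Per-breath work = Vt × [½(Pplat−PEEP) + (PIP−Pplat)] = 0.475 × [0.5×11.6 + 6.4] = 0.475 × 12.2 = 5.795 L·cmH2O.
Power = 13 × 5.795 = 75.335 L·cmH2O/min.
× 0.098 J/(L·cmH2O) → 7.383 J/min.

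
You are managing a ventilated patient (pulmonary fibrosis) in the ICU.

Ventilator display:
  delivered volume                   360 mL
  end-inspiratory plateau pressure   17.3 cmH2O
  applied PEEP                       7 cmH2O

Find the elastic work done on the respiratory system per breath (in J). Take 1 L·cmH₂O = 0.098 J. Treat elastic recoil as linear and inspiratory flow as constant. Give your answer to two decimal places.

Elastic work ≈ ½ × (Pplat − PEEP) × Vt = 0.5 × (17.3 − 7) × 0.360 L = 0.5 × 10.3 × 0.360 = 1.854 L·cmH2O.
× 0.098 J/(L·cmH2O) → 0.1817 J.

0.18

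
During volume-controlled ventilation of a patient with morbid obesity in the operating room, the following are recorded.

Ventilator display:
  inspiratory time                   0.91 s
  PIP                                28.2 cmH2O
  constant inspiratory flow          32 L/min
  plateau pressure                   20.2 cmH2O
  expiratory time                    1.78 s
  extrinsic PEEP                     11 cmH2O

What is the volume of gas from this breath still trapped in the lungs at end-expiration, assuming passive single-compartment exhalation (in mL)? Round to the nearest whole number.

51

Flow: 32 L/min ÷ 60 = 0.5333 L/s.
Vt = flow × Ti = 0.5333 L/s × 0.91 s × 1000 mL/L = 485.3 mL.
R = (PIP − Pplat)/V̇ = (28.2 − 20.2) / 0.5333 = 8.0/0.5333 = 15.001 cmH2O·s/L.
C = Vt/(Pplat − PEEP) = 485.3 / (20.2 − 11) = 485.3/9.2 = 52.75 mL/cmH2O.
τ = R × C = 15.001 × 0.05275 L/cmH2O = 0.7913 s.
Fraction remaining = e^(−Te/τ) = e^(−1.78/0.7913) = 0.1055.
Trapped volume = 485.3 × 0.1055 = 51.199 mL.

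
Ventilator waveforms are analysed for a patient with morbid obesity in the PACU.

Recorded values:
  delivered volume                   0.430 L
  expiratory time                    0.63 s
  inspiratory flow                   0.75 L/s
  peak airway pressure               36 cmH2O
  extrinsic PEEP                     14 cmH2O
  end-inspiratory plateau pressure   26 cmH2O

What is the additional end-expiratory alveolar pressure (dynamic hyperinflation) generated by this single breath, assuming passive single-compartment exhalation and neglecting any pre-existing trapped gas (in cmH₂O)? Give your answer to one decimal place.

R = (PIP − Pplat)/V̇ = (36 − 26) / 0.75 = 10.0/0.75 = 13.333 cmH2O·s/L.
C = Vt/(Pplat − PEEP) = 430.0 / (26 − 14) = 430.0/12.0 = 35.833 mL/cmH2O.
τ = R × C = 13.333 × 0.03583 L/cmH2O = 0.4777 s.
Fraction remaining = e^(−Te/τ) = e^(−0.63/0.4777) = 0.2675; trapped volume = 430.0 × 0.2675 = 115.03 mL.
Additional alveolar pressure from trapping ≈ V_trapped / C = 115.03 / 35.833 = 3.21 cmH2O.

3.2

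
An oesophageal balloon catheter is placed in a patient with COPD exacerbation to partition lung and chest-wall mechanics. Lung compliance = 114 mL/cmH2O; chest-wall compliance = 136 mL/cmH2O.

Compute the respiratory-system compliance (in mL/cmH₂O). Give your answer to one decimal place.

62.0

Lung and chest wall are elastances in series: 1/Crs = 1/CL + 1/Ccw.
1/Crs = 1/114 + 1/136 = 0.01612.
Crs = 62.035 mL/cmH2O.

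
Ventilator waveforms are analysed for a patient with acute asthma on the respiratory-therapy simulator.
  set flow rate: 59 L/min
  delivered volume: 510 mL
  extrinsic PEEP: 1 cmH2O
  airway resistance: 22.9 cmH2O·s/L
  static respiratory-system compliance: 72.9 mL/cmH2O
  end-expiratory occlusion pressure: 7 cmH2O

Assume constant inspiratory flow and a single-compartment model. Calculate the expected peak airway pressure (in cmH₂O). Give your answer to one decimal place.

Flow: 59 L/min ÷ 60 = 0.9833 L/s.
Total PEEP = 7 cmH2O (set 1 + intrinsic 6); this is the baseline alveolar pressure.
Equation of motion (constant flow): PIP = Vt/C + R·V̇ + PEEP.
PIP = 510/72.9 + 22.9×0.9833 + 7 = 6.996 + 22.518 + 7 = 36.514 cmH2O.

36.5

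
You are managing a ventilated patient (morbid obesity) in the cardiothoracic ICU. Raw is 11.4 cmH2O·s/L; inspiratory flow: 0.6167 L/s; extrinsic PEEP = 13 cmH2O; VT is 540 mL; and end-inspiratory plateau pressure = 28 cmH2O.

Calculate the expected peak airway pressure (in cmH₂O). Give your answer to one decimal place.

PIP = Pplat + Raw × flow = 28 + 11.4 × 0.6167 = 28 + 7.03 = 35.03 cmH2O.

35.0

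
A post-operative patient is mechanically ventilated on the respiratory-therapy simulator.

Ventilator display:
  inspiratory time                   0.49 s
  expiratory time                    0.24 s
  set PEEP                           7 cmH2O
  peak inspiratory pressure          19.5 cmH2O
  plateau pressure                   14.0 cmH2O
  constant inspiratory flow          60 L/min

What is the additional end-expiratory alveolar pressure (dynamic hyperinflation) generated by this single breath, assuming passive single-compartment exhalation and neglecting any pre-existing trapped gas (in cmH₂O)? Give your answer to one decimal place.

3.8

Flow: 60 L/min ÷ 60 = 1 L/s.
Vt = flow × Ti = 1 L/s × 0.49 s × 1000 mL/L = 490.0 mL.
R = (PIP − Pplat)/V̇ = (19.5 − 14.0) / 1 = 5.5/1 = 5.5 cmH2O·s/L.
C = Vt/(Pplat − PEEP) = 490.0 / (14.0 − 7) = 490.0/7.0 = 70.0 mL/cmH2O.
τ = R × C = 5.5 × 0.07 L/cmH2O = 0.385 s.
Fraction remaining = e^(−Te/τ) = e^(−0.24/0.385) = 0.5361; trapped volume = 490.0 × 0.5361 = 262.69 mL.
Additional alveolar pressure from trapping ≈ V_trapped / C = 262.69 / 70.0 = 3.753 cmH2O.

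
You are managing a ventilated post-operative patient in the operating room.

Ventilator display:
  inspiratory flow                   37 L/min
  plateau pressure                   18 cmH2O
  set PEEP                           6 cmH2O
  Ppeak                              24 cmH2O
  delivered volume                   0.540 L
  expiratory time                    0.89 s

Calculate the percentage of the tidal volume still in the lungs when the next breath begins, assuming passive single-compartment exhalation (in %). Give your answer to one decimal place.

Flow: 37 L/min ÷ 60 = 0.6167 L/s.
R = (PIP − Pplat)/V̇ = (24 − 18) / 0.6167 = 6.0/0.6167 = 9.729 cmH2O·s/L.
C = Vt/(Pplat − PEEP) = 540.0 / (18 − 6) = 540.0/12.0 = 45.0 mL/cmH2O.
τ = R × C = 9.729 × 0.045 L/cmH2O = 0.4378 s.
Fraction remaining at end-expiration = e^(−Te/τ) = e^(−0.89/0.4378) = 0.131 → 13.1%.

13.1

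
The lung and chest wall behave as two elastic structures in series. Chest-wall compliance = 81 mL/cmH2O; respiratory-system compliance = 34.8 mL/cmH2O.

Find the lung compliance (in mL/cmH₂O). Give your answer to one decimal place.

1/CL = 1/Crs − 1/Ccw.
1/CL = 1/34.8 − 1/81 = 0.01639.
CL = 61.013 mL/cmH2O.

61.0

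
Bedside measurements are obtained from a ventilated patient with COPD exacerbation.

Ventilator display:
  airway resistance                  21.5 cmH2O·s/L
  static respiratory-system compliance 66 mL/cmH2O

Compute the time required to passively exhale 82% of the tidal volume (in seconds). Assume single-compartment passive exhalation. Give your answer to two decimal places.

2.43

τ = R × C = 21.5 × 66 mL/cmH2O = 21.5 × 0.066 L/cmH2O = 1.419 s.
Exhaled fraction f = 1 − e^(−t/τ) → t = −τ·ln(1 − f) = −1.419·ln(0.18) = 2.433 s.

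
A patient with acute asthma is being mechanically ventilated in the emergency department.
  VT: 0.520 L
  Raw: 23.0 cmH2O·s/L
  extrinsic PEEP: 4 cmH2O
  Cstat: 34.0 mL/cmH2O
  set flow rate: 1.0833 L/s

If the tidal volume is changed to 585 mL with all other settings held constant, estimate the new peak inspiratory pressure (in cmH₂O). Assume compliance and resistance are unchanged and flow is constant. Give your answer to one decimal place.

PIP = Vt/C + R·V̇ + PEEP (constant-flow equation of motion).
Only the elastic term changes: ΔPIP = ΔVt / C = (585 − 520) / 34.0 = 1.912 cmH2O.
Original PIP = 520/34.0 + 23.0×1.0833 + 4 = 44.21 cmH2O; new PIP = 44.21 + (1.912) = 46.122 cmH2O.

46.1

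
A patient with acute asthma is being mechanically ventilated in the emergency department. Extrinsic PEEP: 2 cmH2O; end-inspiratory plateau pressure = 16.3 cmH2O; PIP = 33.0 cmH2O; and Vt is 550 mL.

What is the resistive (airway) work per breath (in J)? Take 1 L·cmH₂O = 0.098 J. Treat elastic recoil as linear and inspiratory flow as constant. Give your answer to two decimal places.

0.90

With constant inspiratory flow the resistive pressure is constant at PIP − Pplat = 33.0 − 16.3 = 16.7 cmH2O, so resistive work = 16.7 × 0.550 = 9.185 L·cmH2O.
× 0.098 J/(L·cmH2O) → 0.9001 J.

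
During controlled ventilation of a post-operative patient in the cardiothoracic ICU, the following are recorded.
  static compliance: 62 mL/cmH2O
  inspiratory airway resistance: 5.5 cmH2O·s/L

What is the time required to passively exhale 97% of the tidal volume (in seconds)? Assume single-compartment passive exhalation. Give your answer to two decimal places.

1.20

τ = R × C = 5.5 × 62 mL/cmH2O = 5.5 × 0.062 L/cmH2O = 0.341 s.
Exhaled fraction f = 1 − e^(−t/τ) → t = −τ·ln(1 − f) = −0.341·ln(0.03) = 1.196 s.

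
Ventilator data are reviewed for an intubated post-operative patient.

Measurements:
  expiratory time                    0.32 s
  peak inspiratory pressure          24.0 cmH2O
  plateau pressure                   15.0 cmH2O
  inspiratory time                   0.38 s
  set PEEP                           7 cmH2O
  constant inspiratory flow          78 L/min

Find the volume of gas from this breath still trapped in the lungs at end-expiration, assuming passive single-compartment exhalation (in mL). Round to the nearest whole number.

234

Flow: 78 L/min ÷ 60 = 1.3 L/s.
Vt = flow × Ti = 1.3 L/s × 0.38 s × 1000 mL/L = 494.0 mL.
R = (PIP − Pplat)/V̇ = (24.0 − 15.0) / 1.3 = 9.0/1.3 = 6.923 cmH2O·s/L.
C = Vt/(Pplat − PEEP) = 494.0 / (15.0 − 7) = 494.0/8.0 = 61.75 mL/cmH2O.
τ = R × C = 6.923 × 0.06175 L/cmH2O = 0.4275 s.
Fraction remaining = e^(−Te/τ) = e^(−0.32/0.4275) = 0.4731.
Trapped volume = 494.0 × 0.4731 = 233.71 mL.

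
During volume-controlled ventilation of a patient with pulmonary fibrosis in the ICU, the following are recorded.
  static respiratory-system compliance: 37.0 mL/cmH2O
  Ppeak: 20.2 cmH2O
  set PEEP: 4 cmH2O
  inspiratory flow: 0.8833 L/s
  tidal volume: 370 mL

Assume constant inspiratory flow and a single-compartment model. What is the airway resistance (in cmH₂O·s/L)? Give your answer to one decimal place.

Equation of motion (constant flow): PIP = Vt/C + R·V̇ + PEEP.
R·V̇ = PIP − Vt/C − PEEP = 20.2 − 370/37.0 − 4 = 20.2 − 10.0 − 4 = 6.2 cmH2O.
R = 6.2 / 0.8833 = 7.019 cmH2O·s/L.

7.0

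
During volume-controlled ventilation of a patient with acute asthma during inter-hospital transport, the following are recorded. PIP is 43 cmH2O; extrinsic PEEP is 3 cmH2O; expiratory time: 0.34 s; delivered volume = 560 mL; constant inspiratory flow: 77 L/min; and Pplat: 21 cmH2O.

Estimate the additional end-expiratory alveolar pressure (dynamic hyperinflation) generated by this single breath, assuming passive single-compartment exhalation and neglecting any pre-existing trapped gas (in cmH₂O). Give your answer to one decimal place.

9.5

Flow: 77 L/min ÷ 60 = 1.2833 L/s.
R = (PIP − Pplat)/V̇ = (43 − 21) / 1.2833 = 22.0/1.2833 = 17.143 cmH2O·s/L.
C = Vt/(Pplat − PEEP) = 560.0 / (21 − 3) = 560.0/18.0 = 31.111 mL/cmH2O.
τ = R × C = 17.143 × 0.03111 L/cmH2O = 0.5333 s.
Fraction remaining = e^(−Te/τ) = e^(−0.34/0.5333) = 0.5286; trapped volume = 560.0 × 0.5286 = 296.02 mL.
Additional alveolar pressure from trapping ≈ V_trapped / C = 296.02 / 31.111 = 9.515 cmH2O.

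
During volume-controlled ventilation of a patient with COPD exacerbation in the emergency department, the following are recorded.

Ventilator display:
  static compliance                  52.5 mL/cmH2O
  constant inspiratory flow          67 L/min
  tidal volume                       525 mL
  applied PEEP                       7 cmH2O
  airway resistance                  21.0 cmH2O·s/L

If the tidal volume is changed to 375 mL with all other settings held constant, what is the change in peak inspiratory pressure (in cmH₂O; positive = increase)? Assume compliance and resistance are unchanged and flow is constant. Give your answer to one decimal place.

-2.9

PIP = Vt/C + R·V̇ + PEEP (constant-flow equation of motion).
Only the elastic term changes: ΔPIP = ΔVt / C = (375 − 525) / 52.5 = -2.857 cmH2O.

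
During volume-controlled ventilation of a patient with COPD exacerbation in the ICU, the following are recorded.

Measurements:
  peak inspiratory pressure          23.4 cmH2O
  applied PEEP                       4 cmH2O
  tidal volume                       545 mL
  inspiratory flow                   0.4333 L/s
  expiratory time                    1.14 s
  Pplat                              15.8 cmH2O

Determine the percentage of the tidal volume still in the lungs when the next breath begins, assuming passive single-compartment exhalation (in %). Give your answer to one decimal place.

R = (PIP − Pplat)/V̇ = (23.4 − 15.8) / 0.4333 = 7.6/0.4333 = 17.54 cmH2O·s/L.
C = Vt/(Pplat − PEEP) = 545.0 / (15.8 − 4) = 545.0/11.8 = 46.186 mL/cmH2O.
τ = R × C = 17.54 × 0.04619 L/cmH2O = 0.8102 s.
Fraction remaining at end-expiration = e^(−Te/τ) = e^(−1.14/0.8102) = 0.2449 → 24.49%.

24.5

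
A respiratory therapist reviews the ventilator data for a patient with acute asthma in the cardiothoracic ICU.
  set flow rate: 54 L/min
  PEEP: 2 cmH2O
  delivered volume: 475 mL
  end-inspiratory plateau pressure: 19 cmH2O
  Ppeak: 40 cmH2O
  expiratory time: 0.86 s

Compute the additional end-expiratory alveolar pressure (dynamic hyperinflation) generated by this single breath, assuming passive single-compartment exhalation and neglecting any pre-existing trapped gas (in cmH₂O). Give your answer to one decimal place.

Flow: 54 L/min ÷ 60 = 0.9 L/s.
R = (PIP − Pplat)/V̇ = (40 − 19) / 0.9 = 21.0/0.9 = 23.333 cmH2O·s/L.
C = Vt/(Pplat − PEEP) = 475.0 / (19 − 2) = 475.0/17.0 = 27.941 mL/cmH2O.
τ = R × C = 23.333 × 0.02794 L/cmH2O = 0.6519 s.
Fraction remaining = e^(−Te/τ) = e^(−0.86/0.6519) = 0.2673; trapped volume = 475.0 × 0.2673 = 126.97 mL.
Additional alveolar pressure from trapping ≈ V_trapped / C = 126.97 / 27.941 = 4.544 cmH2O.

4.5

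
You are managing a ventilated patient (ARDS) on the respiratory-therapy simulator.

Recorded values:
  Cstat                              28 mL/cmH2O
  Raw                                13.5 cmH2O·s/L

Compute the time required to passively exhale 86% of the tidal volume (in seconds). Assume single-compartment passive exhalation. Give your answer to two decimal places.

τ = R × C = 13.5 × 28 mL/cmH2O = 13.5 × 0.028 L/cmH2O = 0.378 s.
Exhaled fraction f = 1 − e^(−t/τ) → t = −τ·ln(1 − f) = −0.378·ln(0.14) = 0.7432 s.

0.74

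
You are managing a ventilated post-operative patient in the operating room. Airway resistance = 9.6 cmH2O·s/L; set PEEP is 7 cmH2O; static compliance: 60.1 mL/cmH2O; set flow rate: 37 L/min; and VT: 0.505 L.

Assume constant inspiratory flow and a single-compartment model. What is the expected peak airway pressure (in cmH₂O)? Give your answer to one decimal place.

21.3

Flow: 37 L/min ÷ 60 = 0.6167 L/s.
Equation of motion (constant flow): PIP = Vt/C + R·V̇ + PEEP.
PIP = 505/60.1 + 9.6×0.6167 + 7 = 8.403 + 5.92 + 7 = 21.323 cmH2O.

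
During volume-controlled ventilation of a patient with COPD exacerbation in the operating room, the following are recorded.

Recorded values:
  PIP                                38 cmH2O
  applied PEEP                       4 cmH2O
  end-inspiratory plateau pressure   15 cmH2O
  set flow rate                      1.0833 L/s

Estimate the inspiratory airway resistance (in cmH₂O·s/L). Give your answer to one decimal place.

Raw = (PIP − Pplat) / flow = (38 − 15) / 1.0833 = 23.0 / 1.0833 = 21.231 cmH2O·s/L.

21.2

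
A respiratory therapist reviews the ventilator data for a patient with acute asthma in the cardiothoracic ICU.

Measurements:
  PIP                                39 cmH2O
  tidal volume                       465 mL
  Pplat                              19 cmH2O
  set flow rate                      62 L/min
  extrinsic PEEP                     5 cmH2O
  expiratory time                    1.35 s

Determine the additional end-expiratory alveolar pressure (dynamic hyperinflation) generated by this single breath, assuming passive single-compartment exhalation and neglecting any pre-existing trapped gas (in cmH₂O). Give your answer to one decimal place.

1.7

Flow: 62 L/min ÷ 60 = 1.0333 L/s.
R = (PIP − Pplat)/V̇ = (39 − 19) / 1.0333 = 20.0/1.0333 = 19.355 cmH2O·s/L.
C = Vt/(Pplat − PEEP) = 465.0 / (19 − 5) = 465.0/14.0 = 33.214 mL/cmH2O.
τ = R × C = 19.355 × 0.03321 L/cmH2O = 0.6428 s.
Fraction remaining = e^(−Te/τ) = e^(−1.35/0.6428) = 0.1224; trapped volume = 465.0 × 0.1224 = 56.916 mL.
Additional alveolar pressure from trapping ≈ V_trapped / C = 56.916 / 33.214 = 1.714 cmH2O.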